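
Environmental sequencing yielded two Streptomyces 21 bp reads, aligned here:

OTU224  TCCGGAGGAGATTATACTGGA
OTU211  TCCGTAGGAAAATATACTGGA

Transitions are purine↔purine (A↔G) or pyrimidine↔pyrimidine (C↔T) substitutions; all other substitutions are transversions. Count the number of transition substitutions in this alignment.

1

The sequences differ at positions 5 (G/T, transversion), 10 (G/A, transition), 12 (T/A, transversion).
Of the 3 differences, 1 transition and 2 transversions, so the answer is 1.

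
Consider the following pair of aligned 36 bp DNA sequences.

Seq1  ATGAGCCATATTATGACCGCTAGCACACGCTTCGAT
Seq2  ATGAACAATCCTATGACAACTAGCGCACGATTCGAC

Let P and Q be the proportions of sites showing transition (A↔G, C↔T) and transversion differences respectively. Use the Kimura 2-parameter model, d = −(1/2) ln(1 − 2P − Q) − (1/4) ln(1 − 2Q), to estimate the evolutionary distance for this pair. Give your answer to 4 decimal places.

0.3091

Mismatches occur at site 5 (G/A, transition), site 7 (C/A, transversion), site 10 (A/C, transversion), site 11 (T/C, transition), site 18 (C/A, transversion), site 19 (G/A, transition), site 25 (A/G, transition), site 30 (C/A, transversion), site 36 (T/C, transition).
Of the 9 differences, 5 transitions and 4 transversions over 36 sites: P = 5/36 = 0.138889, Q = 4/36 = 0.111111.
d = −0.5·ln(0.611111) − 0.25·ln(0.777778) = −0.5·(-0.492477) − 0.25·(-0.251314) = 0.3091.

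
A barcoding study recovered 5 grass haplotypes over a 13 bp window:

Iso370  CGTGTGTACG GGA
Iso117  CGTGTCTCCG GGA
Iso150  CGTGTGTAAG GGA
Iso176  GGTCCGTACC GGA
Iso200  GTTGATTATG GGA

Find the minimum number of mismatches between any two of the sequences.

Pairwise Hamming distances:
  Iso370 vs Iso117: 2
  Iso370 vs Iso150: 1
  Iso370 vs Iso176: 4
  Iso370 vs Iso200: 5
  Iso117 vs Iso150: 3
  Iso117 vs Iso176: 6
  Iso117 vs Iso200: 6
  Iso150 vs Iso176: 5
  Iso150 vs Iso200: 5
  Iso176 vs Iso200: 6
The smallest is 1, between Iso370 and Iso150.

1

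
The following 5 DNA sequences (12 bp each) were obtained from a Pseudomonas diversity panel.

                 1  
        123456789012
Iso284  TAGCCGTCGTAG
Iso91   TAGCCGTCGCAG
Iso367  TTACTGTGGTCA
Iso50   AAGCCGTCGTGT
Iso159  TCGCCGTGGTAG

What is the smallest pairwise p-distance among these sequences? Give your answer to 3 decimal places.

0.083

Pairwise Hamming distances:
  Iso284 vs Iso91: 1
  Iso284 vs Iso367: 6
  Iso284 vs Iso50: 3
  Iso284 vs Iso159: 2
  Iso91 vs Iso367: 7
  Iso91 vs Iso50: 4
  Iso91 vs Iso159: 3
  Iso367 vs Iso50: 7
  Iso367 vs Iso159: 5
  Iso50 vs Iso159: 5
The smallest is 1 mismatch, between Iso284 and Iso91; p = 1/12 = 0.083.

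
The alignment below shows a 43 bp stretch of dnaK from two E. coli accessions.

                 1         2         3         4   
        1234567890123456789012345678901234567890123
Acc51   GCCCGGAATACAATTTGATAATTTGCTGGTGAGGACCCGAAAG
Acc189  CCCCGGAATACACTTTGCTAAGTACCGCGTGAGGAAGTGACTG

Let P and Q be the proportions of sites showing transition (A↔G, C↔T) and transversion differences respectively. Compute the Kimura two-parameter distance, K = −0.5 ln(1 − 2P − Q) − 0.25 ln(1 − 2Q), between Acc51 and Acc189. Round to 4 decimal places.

0.4011

Mismatches occur at site 1 (G↔C, transversion), site 13 (A↔C, transversion), site 18 (A↔C, transversion), site 22 (T↔G, transversion), site 24 (T↔A, transversion), site 25 (G↔C, transversion), site 27 (T↔G, transversion), site 28 (G↔C, transversion), site 36 (C↔A, transversion), site 37 (C↔G, transversion), site 38 (C↔T, transition), site 41 (A↔C, transversion), site 42 (A↔T, transversion).
Of the 13 differences, 1 transition and 12 transversions over 43 sites: P = 1/43 = 0.023256, Q = 12/43 = 0.279070.
d = −0.5·ln(0.674418) − 0.25·ln(0.441860) = −0.5·(-0.393905) − 0.25·(-0.816762) = 0.4011.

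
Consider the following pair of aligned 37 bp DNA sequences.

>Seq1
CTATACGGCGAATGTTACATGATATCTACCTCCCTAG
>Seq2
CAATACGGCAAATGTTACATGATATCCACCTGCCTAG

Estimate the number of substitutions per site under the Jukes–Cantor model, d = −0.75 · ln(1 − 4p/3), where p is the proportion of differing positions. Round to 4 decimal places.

The sequences differ at positions 2 (T/A), 10 (G/A), 27 (T/C), 32 (C/G).
p = 4/37 = 0.108108.
d = −0.75 · ln(1 − (4/3)·0.108108) = −0.75 · ln(0.855856) = −0.75 · (-0.155653) = 0.1167.

0.1167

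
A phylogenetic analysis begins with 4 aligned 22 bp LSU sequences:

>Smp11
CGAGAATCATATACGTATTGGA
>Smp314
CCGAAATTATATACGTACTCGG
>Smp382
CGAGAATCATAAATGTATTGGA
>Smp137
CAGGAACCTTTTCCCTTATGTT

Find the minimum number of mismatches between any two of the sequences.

2

Pairwise Hamming distances:
  Smp11 vs Smp314: 7
  Smp11 vs Smp382: 2
  Smp11 vs Smp137: 11
  Smp314 vs Smp382: 9
  Smp314 vs Smp137: 13
  Smp382 vs Smp137: 13
The smallest is 2, between Smp11 and Smp382.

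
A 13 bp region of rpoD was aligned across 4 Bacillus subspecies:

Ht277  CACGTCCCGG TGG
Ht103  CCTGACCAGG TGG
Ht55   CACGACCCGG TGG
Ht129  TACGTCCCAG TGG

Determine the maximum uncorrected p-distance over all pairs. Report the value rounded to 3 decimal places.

Pairwise Hamming distances:
  Ht277 vs Ht103: 4
  Ht277 vs Ht55: 1
  Ht277 vs Ht129: 2
  Ht103 vs Ht55: 3
  Ht103 vs Ht129: 6
  Ht55 vs Ht129: 3
The largest is 6 mismatches, between Ht103 and Ht129; p = 6/13 = 0.462.

0.462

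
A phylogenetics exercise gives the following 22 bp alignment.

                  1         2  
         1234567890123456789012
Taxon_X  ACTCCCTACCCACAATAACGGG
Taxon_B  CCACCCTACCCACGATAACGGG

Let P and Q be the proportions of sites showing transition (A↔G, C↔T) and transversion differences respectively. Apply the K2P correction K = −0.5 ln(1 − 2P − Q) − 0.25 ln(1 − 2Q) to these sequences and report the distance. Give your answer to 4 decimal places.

0.1505

The sequences differ at positions 1 (A/C, transversion), 3 (T/A, transversion), 14 (A/G, transition).
Of the 3 differences, 1 transition and 2 transversions over 22 sites: P = 1/22 = 0.045455, Q = 2/22 = 0.090909.
d = −0.5·ln(0.818181) − 0.25·ln(0.818182) = −0.5·(-0.200672) − 0.25·(-0.200670) = 0.1505.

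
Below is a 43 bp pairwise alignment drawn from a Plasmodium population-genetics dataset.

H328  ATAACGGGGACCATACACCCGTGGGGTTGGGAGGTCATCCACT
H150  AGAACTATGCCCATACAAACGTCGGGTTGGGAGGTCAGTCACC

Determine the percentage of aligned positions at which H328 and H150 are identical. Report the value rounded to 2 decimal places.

74.42%

Differing sites — 2:T/G; 6:G/T; 7:G/A; 8:G/T; 10:A/C; 18:C/A; 19:C/A; 23:G/C; 38:T/G; 39:C/T; 43:T/C.
32 of the 43 sites match, so the percent identity is 32/43 × 100 = 74.42%.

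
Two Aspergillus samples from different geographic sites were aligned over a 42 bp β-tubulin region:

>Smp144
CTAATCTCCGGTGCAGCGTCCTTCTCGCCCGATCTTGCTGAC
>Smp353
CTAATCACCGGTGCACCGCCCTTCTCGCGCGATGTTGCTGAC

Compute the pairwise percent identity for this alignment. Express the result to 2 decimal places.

88.10%

Mismatches occur at site 7 (T→A), site 16 (G→C), site 19 (T→C), site 29 (C→G), site 34 (C→G).
37 of the 42 sites match, so the percent identity is 37/42 × 100 = 88.10%.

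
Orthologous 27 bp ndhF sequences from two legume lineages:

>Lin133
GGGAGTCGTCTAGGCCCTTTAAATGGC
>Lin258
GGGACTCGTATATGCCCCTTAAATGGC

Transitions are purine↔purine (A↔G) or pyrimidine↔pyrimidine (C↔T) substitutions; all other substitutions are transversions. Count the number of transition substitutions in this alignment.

Mismatches occur at site 5 (G→C, transversion), site 10 (C→A, transversion), site 13 (G→T, transversion), site 18 (T→C, transition).
Of the 4 differences, 1 transition and 3 transversions, so the answer is 1.

1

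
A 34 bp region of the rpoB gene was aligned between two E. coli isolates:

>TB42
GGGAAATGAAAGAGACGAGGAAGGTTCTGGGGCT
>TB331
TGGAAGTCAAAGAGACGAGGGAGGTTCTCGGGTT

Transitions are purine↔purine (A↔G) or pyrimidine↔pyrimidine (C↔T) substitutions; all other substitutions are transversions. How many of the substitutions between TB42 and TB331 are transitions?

Differing sites — 1:G/T (Tv); 6:A/G (Ti); 8:G/C (Tv); 21:A/G (Ti); 29:G/C (Tv); 33:C/T (Ti).
Of the 6 differences, 3 transitions and 3 transversions, so the answer is 3.

3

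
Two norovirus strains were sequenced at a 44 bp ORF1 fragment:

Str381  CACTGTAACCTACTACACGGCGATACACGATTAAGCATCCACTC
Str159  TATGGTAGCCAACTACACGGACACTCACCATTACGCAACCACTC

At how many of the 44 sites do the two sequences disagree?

12

Differing sites — 1:C/T; 3:C/T; 4:T/G; 8:A/G; 11:T/A; 21:C/A; 22:G/C; 24:T/C; 25:A/T; 29:G/C; 34:A/C; 38:T/A.
That gives 12 mismatches out of 44 aligned sites, so the Hamming distance is 12.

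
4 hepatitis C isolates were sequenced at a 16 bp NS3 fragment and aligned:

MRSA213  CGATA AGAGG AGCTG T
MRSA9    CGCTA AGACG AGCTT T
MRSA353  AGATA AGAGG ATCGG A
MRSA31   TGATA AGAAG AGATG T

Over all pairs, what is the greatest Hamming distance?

7

Pairwise Hamming distances:
  MRSA213 vs MRSA9: 3
  MRSA213 vs MRSA353: 4
  MRSA213 vs MRSA31: 3
  MRSA9 vs MRSA353: 7
  MRSA9 vs MRSA31: 5
  MRSA353 vs MRSA31: 6
The largest is 7, between MRSA9 and MRSA353.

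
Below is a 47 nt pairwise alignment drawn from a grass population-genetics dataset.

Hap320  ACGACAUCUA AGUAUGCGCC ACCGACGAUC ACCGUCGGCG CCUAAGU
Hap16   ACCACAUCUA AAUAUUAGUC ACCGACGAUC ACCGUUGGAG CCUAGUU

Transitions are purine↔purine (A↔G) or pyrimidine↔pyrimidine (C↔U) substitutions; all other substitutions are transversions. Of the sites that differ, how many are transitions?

Differing sites — 3:G/C (Tv); 12:G/A (Ti); 16:G/U (Tv); 17:C/A (Tv); 19:C/U (Ti); 36:C/U (Ti); 39:C/A (Tv); 45:A/G (Ti); 46:G/U (Tv).
Of the 9 differences, 4 transitions and 5 transversions, so the answer is 4.

4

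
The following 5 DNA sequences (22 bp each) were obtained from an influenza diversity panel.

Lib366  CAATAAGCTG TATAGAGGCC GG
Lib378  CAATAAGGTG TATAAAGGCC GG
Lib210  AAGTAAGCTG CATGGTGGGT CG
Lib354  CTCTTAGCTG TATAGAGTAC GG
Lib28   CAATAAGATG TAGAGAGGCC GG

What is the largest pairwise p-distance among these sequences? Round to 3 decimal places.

0.500

Pairwise Hamming distances:
  Lib366 vs Lib378: 2
  Lib366 vs Lib210: 8
  Lib366 vs Lib354: 5
  Lib366 vs Lib28: 2
  Lib378 vs Lib210: 10
  Lib378 vs Lib354: 7
  Lib378 vs Lib28: 3
  Lib210 vs Lib354: 11
  Lib210 vs Lib28: 10
  Lib354 vs Lib28: 7
The largest is 11 mismatches, between Lib210 and Lib354; p = 11/22 = 0.500.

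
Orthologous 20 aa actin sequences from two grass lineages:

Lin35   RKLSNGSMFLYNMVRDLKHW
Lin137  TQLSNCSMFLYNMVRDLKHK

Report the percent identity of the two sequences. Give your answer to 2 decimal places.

80.00%

Mismatches occur at site 1 (R↔T), site 2 (K↔Q), site 6 (G↔C), site 20 (W↔K).
16 of the 20 sites match, so the percent identity is 16/20 × 100 = 80.00%.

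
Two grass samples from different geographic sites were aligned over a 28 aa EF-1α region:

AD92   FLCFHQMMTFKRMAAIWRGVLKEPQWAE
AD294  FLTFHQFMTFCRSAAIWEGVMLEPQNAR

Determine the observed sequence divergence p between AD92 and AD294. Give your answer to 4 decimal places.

0.3214

Mismatches occur at site 3 (C→T), site 7 (M→F), site 11 (K→C), site 13 (M→S), site 18 (R→E), site 21 (L→M), site 22 (K→L), site 26 (W→N), site 28 (E→R).
There are 9 differences over 28 sites, so p = 9/28 = 0.3214.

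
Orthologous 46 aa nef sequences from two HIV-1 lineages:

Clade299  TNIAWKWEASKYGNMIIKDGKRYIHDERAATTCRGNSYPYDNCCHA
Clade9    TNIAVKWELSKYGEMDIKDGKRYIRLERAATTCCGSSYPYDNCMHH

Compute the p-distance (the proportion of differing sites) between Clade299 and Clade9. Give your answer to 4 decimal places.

Differing sites — 5:W/V; 9:A/L; 14:N/E; 16:I/D; 25:H/R; 26:D/L; 34:R/C; 36:N/S; 44:C/M; 46:A/H.
There are 10 differences over 46 sites, so p = 10/46 = 0.2174.

0.2174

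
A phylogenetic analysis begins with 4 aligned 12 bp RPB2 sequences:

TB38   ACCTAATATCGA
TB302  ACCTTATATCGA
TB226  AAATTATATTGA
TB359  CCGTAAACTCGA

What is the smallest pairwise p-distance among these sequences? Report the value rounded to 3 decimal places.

Pairwise Hamming distances:
  TB38 vs TB302: 1
  TB38 vs TB226: 4
  TB38 vs TB359: 4
  TB302 vs TB226: 3
  TB302 vs TB359: 5
  TB226 vs TB359: 7
The smallest is 1 mismatch, between TB38 and TB302; p = 1/12 = 0.083.

0.083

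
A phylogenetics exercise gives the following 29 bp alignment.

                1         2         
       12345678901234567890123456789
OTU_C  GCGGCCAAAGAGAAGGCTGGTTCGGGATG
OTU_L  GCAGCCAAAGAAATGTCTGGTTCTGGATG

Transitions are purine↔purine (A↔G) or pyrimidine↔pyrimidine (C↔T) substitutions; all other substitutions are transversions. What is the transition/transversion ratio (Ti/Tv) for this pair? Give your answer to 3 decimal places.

Mismatches occur at site 3 (G↔A, transition), site 12 (G↔A, transition), site 14 (A↔T, transversion), site 16 (G↔T, transversion), site 24 (G↔T, transversion).
Of the 5 differences, 2 transitions and 3 transversions, so Ti/Tv = 2/3 = 0.667.

0.667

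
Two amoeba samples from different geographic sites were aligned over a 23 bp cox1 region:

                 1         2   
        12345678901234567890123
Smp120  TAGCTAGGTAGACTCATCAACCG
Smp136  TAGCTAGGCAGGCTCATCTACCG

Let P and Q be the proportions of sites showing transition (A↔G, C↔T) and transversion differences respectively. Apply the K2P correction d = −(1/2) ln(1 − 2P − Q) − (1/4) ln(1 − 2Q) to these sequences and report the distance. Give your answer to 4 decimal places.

0.1453

Mismatches occur at site 9 (T↔C, transition), site 12 (A↔G, transition), site 19 (A↔T, transversion).
Of the 3 differences, 2 transitions and 1 transversion over 23 sites: P = 2/23 = 0.086957, Q = 1/23 = 0.043478.
d = −0.5·ln(0.782608) − 0.25·ln(0.913044) = −0.5·(-0.245123) − 0.25·(-0.090971) = 0.1453.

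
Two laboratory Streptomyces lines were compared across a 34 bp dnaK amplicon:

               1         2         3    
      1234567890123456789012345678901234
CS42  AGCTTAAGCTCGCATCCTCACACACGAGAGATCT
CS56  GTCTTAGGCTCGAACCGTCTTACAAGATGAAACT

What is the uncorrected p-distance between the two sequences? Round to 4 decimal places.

0.3824

The sequences differ at positions 1 (A/G), 2 (G/T), 7 (A/G), 13 (C/A), 15 (T/C), 17 (C/G), 20 (A/T), 21 (C/T), 25 (C/A), 28 (G/T), 29 (A/G), 30 (G/A), 32 (T/A).
There are 13 differences over 34 sites, so p = 13/34 = 0.3824.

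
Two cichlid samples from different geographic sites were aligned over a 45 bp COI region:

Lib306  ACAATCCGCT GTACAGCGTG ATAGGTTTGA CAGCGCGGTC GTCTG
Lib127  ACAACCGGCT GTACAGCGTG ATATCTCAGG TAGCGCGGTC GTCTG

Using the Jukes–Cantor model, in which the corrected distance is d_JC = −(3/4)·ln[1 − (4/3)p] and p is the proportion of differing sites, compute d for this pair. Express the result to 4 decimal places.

0.2029

The sequences differ at positions 5 (T/C), 7 (C/G), 24 (G/T), 25 (G/C), 27 (T/C), 28 (T/A), 30 (A/G), 31 (C/T).
p = 8/45 = 0.177778.
d = −0.75 · ln(1 − (4/3)·0.177778) = −0.75 · ln(0.762963) = −0.75 · (-0.270546) = 0.2029.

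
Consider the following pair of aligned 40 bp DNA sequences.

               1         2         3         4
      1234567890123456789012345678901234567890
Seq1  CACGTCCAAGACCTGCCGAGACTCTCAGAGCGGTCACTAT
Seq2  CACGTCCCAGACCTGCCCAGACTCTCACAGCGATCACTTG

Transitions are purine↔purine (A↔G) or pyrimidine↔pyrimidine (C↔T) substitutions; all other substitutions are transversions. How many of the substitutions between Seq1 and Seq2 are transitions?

Mismatches occur at site 8 (A↔C, transversion), site 18 (G↔C, transversion), site 28 (G↔C, transversion), site 33 (G↔A, transition), site 39 (A↔T, transversion), site 40 (T↔G, transversion).
Of the 6 differences, 1 transition and 5 transversions, so the answer is 1.

1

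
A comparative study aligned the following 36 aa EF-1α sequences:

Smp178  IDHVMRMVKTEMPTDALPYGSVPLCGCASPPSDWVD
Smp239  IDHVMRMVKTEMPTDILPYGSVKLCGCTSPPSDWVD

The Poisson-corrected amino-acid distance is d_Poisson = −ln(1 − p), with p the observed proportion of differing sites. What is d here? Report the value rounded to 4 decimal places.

0.0870

The sequences differ at positions 16 (A/I), 23 (P/K), 28 (A/T).
p = 3/36 = 0.083333.
d = −ln(1 − 0.083333) = −ln(0.916667) = 0.0870.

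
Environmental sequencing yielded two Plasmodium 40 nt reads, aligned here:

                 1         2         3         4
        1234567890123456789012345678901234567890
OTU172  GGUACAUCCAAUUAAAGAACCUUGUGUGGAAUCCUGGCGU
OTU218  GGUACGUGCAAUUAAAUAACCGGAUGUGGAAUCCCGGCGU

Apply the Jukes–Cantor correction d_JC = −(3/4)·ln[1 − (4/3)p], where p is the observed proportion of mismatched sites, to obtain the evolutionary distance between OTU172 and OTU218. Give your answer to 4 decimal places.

0.1993

The sequences differ at positions 6 (A/G), 8 (C/G), 17 (G/U), 22 (U/G), 23 (U/G), 24 (G/A), 35 (U/C).
p = 7/40 = 0.175000.
d = −0.75 · ln(1 − (4/3)·0.175000) = −0.75 · ln(0.766667) = −0.75 · (-0.265703) = 0.1993.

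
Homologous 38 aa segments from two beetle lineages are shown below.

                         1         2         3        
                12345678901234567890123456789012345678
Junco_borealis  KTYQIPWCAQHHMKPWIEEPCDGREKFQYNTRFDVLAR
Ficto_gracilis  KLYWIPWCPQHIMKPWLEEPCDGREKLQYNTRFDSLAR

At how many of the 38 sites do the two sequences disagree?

Mismatches occur at site 2 (T→L), site 4 (Q→W), site 9 (A→P), site 12 (H→I), site 17 (I→L), site 27 (F→L), site 35 (V→S).
That gives 7 mismatches out of 38 aligned sites, so the Hamming distance is 7.

7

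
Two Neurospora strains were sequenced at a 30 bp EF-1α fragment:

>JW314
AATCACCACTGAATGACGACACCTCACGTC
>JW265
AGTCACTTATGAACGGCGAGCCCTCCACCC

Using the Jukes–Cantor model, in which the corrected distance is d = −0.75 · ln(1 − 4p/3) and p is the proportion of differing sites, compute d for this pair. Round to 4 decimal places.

Mismatches occur at site 2 (A↔G), site 7 (C↔T), site 8 (A↔T), site 9 (C↔A), site 14 (T↔C), site 16 (A↔G), site 20 (C↔G), site 21 (A↔C), site 26 (A↔C), site 27 (C↔A), site 28 (G↔C), site 29 (T↔C).
p = 12/30 = 0.400000.
d = −0.75 · ln(1 − (4/3)·0.400000) = −0.75 · ln(0.466667) = −0.75 · (-0.762139) = 0.5716.

0.5716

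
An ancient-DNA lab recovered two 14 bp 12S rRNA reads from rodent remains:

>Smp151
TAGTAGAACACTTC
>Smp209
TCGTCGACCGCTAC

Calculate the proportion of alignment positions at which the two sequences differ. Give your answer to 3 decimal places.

0.357

The sequences differ at positions 2 (A/C), 5 (A/C), 8 (A/C), 10 (A/G), 13 (T/A).
There are 5 differences over 14 sites, so p = 5/14 = 0.357.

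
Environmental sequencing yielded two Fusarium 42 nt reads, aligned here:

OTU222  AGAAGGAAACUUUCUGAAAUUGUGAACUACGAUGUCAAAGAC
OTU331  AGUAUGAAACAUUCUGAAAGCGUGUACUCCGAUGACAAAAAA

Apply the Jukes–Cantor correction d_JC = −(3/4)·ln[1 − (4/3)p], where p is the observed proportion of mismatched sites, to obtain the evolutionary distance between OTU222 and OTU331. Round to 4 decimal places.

Differing sites — 3:A/U; 5:G/U; 11:U/A; 20:U/G; 21:U/C; 25:A/U; 29:A/C; 35:U/A; 40:G/A; 42:C/A.
p = 10/42 = 0.238095.
d = −0.75 · ln(1 − (4/3)·0.238095) = −0.75 · ln(0.682540) = −0.75 · (-0.381934) = 0.2865.

0.2865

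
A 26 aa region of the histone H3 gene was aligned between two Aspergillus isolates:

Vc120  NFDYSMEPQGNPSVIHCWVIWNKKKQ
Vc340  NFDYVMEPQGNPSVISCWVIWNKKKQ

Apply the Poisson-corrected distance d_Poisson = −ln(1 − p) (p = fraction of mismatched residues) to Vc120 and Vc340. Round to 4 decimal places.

0.0800

Mismatches occur at site 5 (S↔V), site 16 (H↔S).
p = 2/26 = 0.076923.
d = −ln(1 − 0.076923) = −ln(0.923077) = 0.0800.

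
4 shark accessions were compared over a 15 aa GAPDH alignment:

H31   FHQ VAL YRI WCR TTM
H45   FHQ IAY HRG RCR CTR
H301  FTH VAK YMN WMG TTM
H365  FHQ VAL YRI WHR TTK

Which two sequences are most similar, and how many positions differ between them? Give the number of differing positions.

Pairwise Hamming distances:
  H31 vs H45: 7
  H31 vs H301: 7
  H31 vs H365: 2
  H45 vs H301: 12
  H45 vs H365: 8
  H301 vs H365: 8
The smallest is 2, between H31 and H365.

2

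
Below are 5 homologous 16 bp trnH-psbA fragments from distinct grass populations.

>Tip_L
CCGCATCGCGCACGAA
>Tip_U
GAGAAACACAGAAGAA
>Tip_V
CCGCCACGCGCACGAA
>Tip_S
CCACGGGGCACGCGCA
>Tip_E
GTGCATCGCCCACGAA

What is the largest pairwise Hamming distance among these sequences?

Pairwise Hamming distances:
  Tip_L vs Tip_U: 8
  Tip_L vs Tip_V: 2
  Tip_L vs Tip_S: 7
  Tip_L vs Tip_E: 3
  Tip_U vs Tip_V: 8
  Tip_U vs Tip_S: 12
  Tip_U vs Tip_E: 7
  Tip_V vs Tip_S: 7
  Tip_V vs Tip_E: 5
  Tip_S vs Tip_E: 9
The largest is 12, between Tip_U and Tip_S.

12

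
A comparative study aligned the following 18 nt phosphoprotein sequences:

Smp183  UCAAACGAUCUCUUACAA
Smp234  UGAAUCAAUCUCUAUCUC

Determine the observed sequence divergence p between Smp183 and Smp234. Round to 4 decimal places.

0.3889

The sequences differ at positions 2 (C/G), 5 (A/U), 7 (G/A), 14 (U/A), 15 (A/U), 17 (A/U), 18 (A/C).
There are 7 differences over 18 sites, so p = 7/18 = 0.3889.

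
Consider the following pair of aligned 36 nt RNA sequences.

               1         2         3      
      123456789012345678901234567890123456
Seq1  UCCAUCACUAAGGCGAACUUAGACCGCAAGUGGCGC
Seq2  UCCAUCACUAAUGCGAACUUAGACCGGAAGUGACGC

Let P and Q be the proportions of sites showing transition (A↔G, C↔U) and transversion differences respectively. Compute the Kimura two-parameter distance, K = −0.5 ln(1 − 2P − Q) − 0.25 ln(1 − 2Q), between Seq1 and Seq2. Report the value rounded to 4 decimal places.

0.0883

Differing sites — 12:G/U (Tv); 27:C/G (Tv); 33:G/A (Ti).
Of the 3 differences, 1 transition and 2 transversions over 36 sites: P = 1/36 = 0.027778, Q = 2/36 = 0.055556.
d = −0.5·ln(0.888888) − 0.25·ln(0.888888) = −0.5·(-0.117784) − 0.25·(-0.117784) = 0.0883.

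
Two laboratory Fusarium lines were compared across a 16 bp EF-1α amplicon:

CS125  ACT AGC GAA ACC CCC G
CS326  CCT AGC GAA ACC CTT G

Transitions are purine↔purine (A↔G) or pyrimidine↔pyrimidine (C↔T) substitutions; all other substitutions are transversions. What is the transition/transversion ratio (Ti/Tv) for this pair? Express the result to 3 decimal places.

2.000

Mismatches occur at site 1 (A↔C, transversion), site 14 (C↔T, transition), site 15 (C↔T, transition).
Of the 3 differences, 2 transitions and 1 transversion, so Ti/Tv = 2/1 = 2.000.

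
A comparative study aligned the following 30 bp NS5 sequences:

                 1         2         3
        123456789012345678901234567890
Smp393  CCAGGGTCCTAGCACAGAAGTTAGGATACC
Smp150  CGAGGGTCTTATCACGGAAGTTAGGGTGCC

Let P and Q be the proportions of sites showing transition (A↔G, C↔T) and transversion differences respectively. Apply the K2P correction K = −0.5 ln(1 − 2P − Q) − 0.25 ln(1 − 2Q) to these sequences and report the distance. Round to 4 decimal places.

The sequences differ at positions 2 (C/G, transversion), 9 (C/T, transition), 12 (G/T, transversion), 16 (A/G, transition), 26 (A/G, transition), 28 (A/G, transition).
Of the 6 differences, 4 transitions and 2 transversions over 30 sites: P = 4/30 = 0.133333, Q = 2/30 = 0.066667.
d = −0.5·ln(0.666667) − 0.25·ln(0.866666) = −0.5·(-0.405465) − 0.25·(-0.143102) = 0.2385.

0.2385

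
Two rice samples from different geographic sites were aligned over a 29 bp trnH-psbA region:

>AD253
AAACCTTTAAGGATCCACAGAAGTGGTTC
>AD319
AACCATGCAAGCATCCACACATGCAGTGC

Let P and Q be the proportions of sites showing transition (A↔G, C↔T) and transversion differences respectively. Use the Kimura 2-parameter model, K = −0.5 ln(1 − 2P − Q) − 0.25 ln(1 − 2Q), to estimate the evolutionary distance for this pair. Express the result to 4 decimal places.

0.4622

Mismatches occur at site 3 (A/C, transversion), site 5 (C/A, transversion), site 7 (T/G, transversion), site 8 (T/C, transition), site 12 (G/C, transversion), site 20 (G/C, transversion), site 22 (A/T, transversion), site 24 (T/C, transition), site 25 (G/A, transition), site 28 (T/G, transversion).
Of the 10 differences, 3 transitions and 7 transversions over 29 sites: P = 3/29 = 0.103448, Q = 7/29 = 0.241379.
d = −0.5·ln(0.551725) − 0.25·ln(0.517242) = −0.5·(-0.594706) − 0.25·(-0.659244) = 0.4622.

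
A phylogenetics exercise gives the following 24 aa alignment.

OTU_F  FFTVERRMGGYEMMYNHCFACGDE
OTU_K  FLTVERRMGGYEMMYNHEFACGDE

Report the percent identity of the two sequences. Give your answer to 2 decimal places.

91.67%

Mismatches occur at site 2 (F/L), site 18 (C/E).
22 of the 24 sites match, so the percent identity is 22/24 × 100 = 91.67%.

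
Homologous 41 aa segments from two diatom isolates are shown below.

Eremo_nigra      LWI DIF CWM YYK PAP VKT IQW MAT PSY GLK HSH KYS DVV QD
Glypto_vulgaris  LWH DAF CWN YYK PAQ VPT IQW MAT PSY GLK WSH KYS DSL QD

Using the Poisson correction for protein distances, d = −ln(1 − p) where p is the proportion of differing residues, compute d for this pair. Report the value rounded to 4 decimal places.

0.2171

Differing sites — 3:I/H; 5:I/A; 9:M/N; 15:P/Q; 17:K/P; 31:H/W; 38:V/S; 39:V/L.
p = 8/41 = 0.195122.
d = −ln(1 − 0.195122) = −ln(0.804878) = 0.2171.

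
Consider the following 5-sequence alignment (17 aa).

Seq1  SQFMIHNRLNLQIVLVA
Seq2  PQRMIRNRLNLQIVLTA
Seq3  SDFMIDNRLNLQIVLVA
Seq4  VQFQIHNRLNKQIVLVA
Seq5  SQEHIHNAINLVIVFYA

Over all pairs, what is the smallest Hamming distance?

2

Pairwise Hamming distances:
  Seq1 vs Seq2: 4
  Seq1 vs Seq3: 2
  Seq1 vs Seq4: 3
  Seq1 vs Seq5: 7
  Seq2 vs Seq3: 5
  Seq2 vs Seq4: 6
  Seq2 vs Seq5: 9
  Seq3 vs Seq4: 5
  Seq3 vs Seq5: 9
  Seq4 vs Seq5: 9
The smallest is 2, between Seq1 and Seq3.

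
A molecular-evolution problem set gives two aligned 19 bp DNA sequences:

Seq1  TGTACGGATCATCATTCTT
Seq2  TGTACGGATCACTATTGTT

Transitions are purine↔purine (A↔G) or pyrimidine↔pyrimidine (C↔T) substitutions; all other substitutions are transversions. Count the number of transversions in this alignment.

1

Mismatches occur at site 12 (T↔C, transition), site 13 (C↔T, transition), site 17 (C↔G, transversion).
Of the 3 differences, 2 transitions and 1 transversion, so the answer is 1.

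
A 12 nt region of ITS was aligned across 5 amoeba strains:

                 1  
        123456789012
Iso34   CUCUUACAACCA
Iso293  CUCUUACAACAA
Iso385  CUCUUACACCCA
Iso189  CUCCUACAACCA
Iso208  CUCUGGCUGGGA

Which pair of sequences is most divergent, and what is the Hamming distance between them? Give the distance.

Pairwise Hamming distances:
  Iso34 vs Iso293: 1
  Iso34 vs Iso385: 1
  Iso34 vs Iso189: 1
  Iso34 vs Iso208: 6
  Iso293 vs Iso385: 2
  Iso293 vs Iso189: 2
  Iso293 vs Iso208: 6
  Iso385 vs Iso189: 2
  Iso385 vs Iso208: 6
  Iso189 vs Iso208: 7
The largest is 7, between Iso189 and Iso208.

7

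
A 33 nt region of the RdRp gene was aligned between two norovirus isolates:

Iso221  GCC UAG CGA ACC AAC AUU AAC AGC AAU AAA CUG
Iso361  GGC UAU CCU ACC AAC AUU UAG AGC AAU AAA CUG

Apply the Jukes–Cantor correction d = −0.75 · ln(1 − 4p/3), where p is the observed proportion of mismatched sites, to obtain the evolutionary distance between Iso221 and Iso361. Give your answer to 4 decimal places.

The sequences differ at positions 2 (C/G), 6 (G/U), 8 (G/C), 9 (A/U), 19 (A/U), 21 (C/G).
p = 6/33 = 0.181818.
d = −0.75 · ln(1 − (4/3)·0.181818) = −0.75 · ln(0.757576) = −0.75 · (-0.277631) = 0.2082.

0.2082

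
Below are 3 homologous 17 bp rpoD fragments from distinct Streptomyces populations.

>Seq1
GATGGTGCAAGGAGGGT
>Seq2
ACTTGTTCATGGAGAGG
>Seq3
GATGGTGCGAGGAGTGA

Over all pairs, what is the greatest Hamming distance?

8

Pairwise Hamming distances:
  Seq1 vs Seq2: 7
  Seq1 vs Seq3: 3
  Seq2 vs Seq3: 8
The largest is 8, between Seq2 and Seq3.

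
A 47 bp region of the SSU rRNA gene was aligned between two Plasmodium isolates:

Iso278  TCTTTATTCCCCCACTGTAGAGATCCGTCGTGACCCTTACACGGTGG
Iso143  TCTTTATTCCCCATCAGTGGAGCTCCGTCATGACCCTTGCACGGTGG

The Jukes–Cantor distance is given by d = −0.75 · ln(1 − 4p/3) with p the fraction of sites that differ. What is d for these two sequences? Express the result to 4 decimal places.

The sequences differ at positions 13 (C/A), 14 (A/T), 16 (T/A), 19 (A/G), 23 (A/C), 30 (G/A), 39 (A/G).
p = 7/47 = 0.148936.
d = −0.75 · ln(1 − (4/3)·0.148936) = −0.75 · ln(0.801419) = −0.75 · (-0.221371) = 0.1660.

0.1660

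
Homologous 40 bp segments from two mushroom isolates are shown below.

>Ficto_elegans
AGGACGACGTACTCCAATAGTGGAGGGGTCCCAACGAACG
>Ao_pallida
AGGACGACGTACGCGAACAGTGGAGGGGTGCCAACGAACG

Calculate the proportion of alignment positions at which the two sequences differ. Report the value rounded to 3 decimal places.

Mismatches occur at site 13 (T→G), site 15 (C→G), site 18 (T→C), site 30 (C→G).
There are 4 differences over 40 sites, so p = 4/40 = 0.100.

0.100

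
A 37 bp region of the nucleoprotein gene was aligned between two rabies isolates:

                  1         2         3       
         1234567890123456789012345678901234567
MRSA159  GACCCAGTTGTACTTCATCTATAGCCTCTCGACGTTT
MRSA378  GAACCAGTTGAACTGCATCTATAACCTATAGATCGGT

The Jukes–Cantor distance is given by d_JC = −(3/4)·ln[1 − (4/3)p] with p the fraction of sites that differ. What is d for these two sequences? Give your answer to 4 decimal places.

The sequences differ at positions 3 (C/A), 11 (T/A), 15 (T/G), 24 (G/A), 28 (C/A), 30 (C/A), 33 (C/T), 34 (G/C), 35 (T/G), 36 (T/G).
p = 10/37 = 0.270270.
d = −0.75 · ln(1 − (4/3)·0.270270) = −0.75 · ln(0.639640) = −0.75 · (-0.446850) = 0.3351.

0.3351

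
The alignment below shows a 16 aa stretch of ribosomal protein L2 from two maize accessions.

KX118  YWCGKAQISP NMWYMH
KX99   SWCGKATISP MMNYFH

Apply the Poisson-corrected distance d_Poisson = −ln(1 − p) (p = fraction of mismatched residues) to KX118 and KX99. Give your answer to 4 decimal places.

The sequences differ at positions 1 (Y/S), 7 (Q/T), 11 (N/M), 13 (W/N), 15 (M/F).
p = 5/16 = 0.312500.
d = −ln(1 − 0.312500) = −ln(0.687500) = 0.3747.

0.3747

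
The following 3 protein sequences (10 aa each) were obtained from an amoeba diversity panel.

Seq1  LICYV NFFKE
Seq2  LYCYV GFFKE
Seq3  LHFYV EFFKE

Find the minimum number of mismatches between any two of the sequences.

2

Pairwise Hamming distances:
  Seq1 vs Seq2: 2
  Seq1 vs Seq3: 3
  Seq2 vs Seq3: 3
The smallest is 2, between Seq1 and Seq2.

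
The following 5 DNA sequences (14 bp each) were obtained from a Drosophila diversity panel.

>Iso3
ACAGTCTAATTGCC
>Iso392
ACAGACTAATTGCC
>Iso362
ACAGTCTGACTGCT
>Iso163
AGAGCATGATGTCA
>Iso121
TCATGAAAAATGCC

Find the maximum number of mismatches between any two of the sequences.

Pairwise Hamming distances:
  Iso3 vs Iso392: 1
  Iso3 vs Iso362: 3
  Iso3 vs Iso163: 7
  Iso3 vs Iso121: 6
  Iso392 vs Iso362: 4
  Iso392 vs Iso163: 7
  Iso392 vs Iso121: 6
  Iso362 vs Iso163: 7
  Iso362 vs Iso121: 8
  Iso163 vs Iso121: 10
The largest is 10, between Iso163 and Iso121.

10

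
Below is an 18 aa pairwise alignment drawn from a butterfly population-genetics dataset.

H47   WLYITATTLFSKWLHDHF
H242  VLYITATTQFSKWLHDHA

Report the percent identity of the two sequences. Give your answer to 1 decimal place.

The sequences differ at positions 1 (W/V), 9 (L/Q), 18 (F/A).
15 of the 18 sites match, so the percent identity is 15/18 × 100 = 83.3%.

83.3%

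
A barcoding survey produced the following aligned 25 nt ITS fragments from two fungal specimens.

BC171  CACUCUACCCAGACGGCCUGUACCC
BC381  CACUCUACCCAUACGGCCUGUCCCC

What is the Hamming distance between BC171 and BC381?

The sequences differ at positions 12 (G/U), 22 (A/C).
That gives 2 mismatches out of 25 aligned sites, so the Hamming distance is 2.

2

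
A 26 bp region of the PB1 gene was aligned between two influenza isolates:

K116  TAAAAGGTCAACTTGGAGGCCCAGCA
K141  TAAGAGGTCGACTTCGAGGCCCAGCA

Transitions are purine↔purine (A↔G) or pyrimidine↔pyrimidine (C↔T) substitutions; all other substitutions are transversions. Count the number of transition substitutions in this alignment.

Mismatches occur at site 4 (A→G, transition), site 10 (A→G, transition), site 15 (G→C, transversion).
Of the 3 differences, 2 transitions and 1 transversion, so the answer is 2.

2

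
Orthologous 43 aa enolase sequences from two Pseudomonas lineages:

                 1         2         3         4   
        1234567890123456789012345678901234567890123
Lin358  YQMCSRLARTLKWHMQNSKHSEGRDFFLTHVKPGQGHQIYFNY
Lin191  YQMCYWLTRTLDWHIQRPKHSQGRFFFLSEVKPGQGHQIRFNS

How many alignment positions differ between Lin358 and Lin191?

13

Mismatches occur at site 5 (S↔Y), site 6 (R↔W), site 8 (A↔T), site 12 (K↔D), site 15 (M↔I), site 17 (N↔R), site 18 (S↔P), site 22 (E↔Q), site 25 (D↔F), site 29 (T↔S), site 30 (H↔E), site 40 (Y↔R), site 43 (Y↔S).
That gives 13 mismatches out of 43 aligned sites, so the Hamming distance is 13.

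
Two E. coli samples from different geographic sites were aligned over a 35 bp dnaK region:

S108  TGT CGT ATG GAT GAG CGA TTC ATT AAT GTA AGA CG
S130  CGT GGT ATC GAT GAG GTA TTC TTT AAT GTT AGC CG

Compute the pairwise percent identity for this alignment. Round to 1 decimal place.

Mismatches occur at site 1 (T/C), site 4 (C/G), site 9 (G/C), site 16 (C/G), site 17 (G/T), site 22 (A/T), site 30 (A/T), site 33 (A/C).
27 of the 35 sites match, so the percent identity is 27/35 × 100 = 77.1%.

77.1%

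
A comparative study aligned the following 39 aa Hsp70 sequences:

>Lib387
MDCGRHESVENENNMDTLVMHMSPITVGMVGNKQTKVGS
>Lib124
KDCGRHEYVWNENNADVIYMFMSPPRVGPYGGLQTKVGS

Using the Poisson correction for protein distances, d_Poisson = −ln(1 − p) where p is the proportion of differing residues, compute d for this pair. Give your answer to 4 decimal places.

0.4447

The sequences differ at positions 1 (M/K), 8 (S/Y), 10 (E/W), 15 (M/A), 17 (T/V), 18 (L/I), 19 (V/Y), 21 (H/F), 25 (I/P), 26 (T/R), 29 (M/P), 30 (V/Y), 32 (N/G), 33 (K/L).
p = 14/39 = 0.358974.
d = −ln(1 − 0.358974) = −ln(0.641026) = 0.4447.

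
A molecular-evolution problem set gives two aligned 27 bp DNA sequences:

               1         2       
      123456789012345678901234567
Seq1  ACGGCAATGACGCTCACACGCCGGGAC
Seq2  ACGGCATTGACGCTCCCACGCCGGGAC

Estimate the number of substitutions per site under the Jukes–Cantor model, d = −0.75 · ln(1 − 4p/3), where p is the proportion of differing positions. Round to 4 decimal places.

Differing sites — 7:A/T; 16:A/C.
p = 2/27 = 0.074074.
d = −0.75 · ln(1 − (4/3)·0.074074) = −0.75 · ln(0.901235) = −0.75 · (-0.103989) = 0.0780.

0.0780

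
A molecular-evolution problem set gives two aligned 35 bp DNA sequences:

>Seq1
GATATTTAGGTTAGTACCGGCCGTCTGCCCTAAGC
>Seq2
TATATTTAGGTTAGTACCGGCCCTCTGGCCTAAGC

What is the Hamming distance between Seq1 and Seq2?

3

Mismatches occur at site 1 (G↔T), site 23 (G↔C), site 28 (C↔G).
That gives 3 mismatches out of 35 aligned sites, so the Hamming distance is 3.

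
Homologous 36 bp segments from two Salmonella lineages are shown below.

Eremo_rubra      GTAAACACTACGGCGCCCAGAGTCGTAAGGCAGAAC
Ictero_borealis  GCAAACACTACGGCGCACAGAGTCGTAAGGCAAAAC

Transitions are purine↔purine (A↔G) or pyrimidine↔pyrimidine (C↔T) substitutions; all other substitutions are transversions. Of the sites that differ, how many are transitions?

Mismatches occur at site 2 (T↔C, transition), site 17 (C↔A, transversion), site 33 (G↔A, transition).
Of the 3 differences, 2 transitions and 1 transversion, so the answer is 2.

2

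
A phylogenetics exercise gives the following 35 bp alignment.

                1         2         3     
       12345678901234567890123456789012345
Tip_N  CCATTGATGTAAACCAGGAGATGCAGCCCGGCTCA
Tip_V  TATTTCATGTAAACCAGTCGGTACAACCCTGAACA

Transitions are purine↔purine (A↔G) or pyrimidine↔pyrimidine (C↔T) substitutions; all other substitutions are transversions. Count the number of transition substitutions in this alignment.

Mismatches occur at site 1 (C→T, transition), site 2 (C→A, transversion), site 3 (A→T, transversion), site 6 (G→C, transversion), site 18 (G→T, transversion), site 19 (A→C, transversion), site 21 (A→G, transition), site 23 (G→A, transition), site 26 (G→A, transition), site 30 (G→T, transversion), site 32 (C→A, transversion), site 33 (T→A, transversion).
Of the 12 differences, 4 transitions and 8 transversions, so the answer is 4.

4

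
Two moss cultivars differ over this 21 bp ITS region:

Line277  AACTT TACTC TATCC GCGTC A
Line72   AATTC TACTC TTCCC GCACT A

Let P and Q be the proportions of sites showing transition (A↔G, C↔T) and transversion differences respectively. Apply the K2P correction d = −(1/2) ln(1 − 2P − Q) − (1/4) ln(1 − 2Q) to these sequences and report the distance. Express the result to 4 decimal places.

Mismatches occur at site 3 (C↔T, transition), site 5 (T↔C, transition), site 12 (A↔T, transversion), site 13 (T↔C, transition), site 18 (G↔A, transition), site 19 (T↔C, transition), site 20 (C↔T, transition).
Of the 7 differences, 6 transitions and 1 transversion over 21 sites: P = 6/21 = 0.285714, Q = 1/21 = 0.047619.
d = −0.5·ln(0.380953) − 0.25·ln(0.904762) = −0.5·(-0.965079) − 0.25·(-0.100083) = 0.5076.

0.5076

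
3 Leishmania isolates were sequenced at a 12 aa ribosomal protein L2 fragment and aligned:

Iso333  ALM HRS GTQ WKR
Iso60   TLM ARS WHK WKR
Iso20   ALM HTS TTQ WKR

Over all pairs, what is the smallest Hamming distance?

2

Pairwise Hamming distances:
  Iso333 vs Iso60: 5
  Iso333 vs Iso20: 2
  Iso60 vs Iso20: 6
The smallest is 2, between Iso333 and Iso20.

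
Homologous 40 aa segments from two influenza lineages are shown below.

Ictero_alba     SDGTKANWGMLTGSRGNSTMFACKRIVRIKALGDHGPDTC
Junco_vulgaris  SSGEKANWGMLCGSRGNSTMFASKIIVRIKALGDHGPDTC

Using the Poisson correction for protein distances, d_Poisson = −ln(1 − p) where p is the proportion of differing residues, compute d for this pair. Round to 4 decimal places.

Mismatches occur at site 2 (D↔S), site 4 (T↔E), site 12 (T↔C), site 23 (C↔S), site 25 (R↔I).
p = 5/40 = 0.125000.
d = −ln(1 − 0.125000) = −ln(0.875000) = 0.1335.

0.1335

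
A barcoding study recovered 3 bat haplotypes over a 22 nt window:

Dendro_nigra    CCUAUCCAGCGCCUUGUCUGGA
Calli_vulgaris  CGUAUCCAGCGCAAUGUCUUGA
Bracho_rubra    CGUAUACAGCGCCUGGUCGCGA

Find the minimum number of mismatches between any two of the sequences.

4

Pairwise Hamming distances:
  Dendro_nigra vs Calli_vulgaris: 4
  Dendro_nigra vs Bracho_rubra: 5
  Calli_vulgaris vs Bracho_rubra: 6
The smallest is 4, between Dendro_nigra and Calli_vulgaris.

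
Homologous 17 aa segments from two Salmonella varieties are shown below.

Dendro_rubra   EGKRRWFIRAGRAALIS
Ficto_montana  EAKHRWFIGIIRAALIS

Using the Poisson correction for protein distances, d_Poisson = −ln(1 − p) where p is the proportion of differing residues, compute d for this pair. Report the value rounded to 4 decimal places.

0.3483

Differing sites — 2:G/A; 4:R/H; 9:R/G; 10:A/I; 11:G/I.
p = 5/17 = 0.294118.
d = −ln(1 − 0.294118) = −ln(0.705882) = 0.3483.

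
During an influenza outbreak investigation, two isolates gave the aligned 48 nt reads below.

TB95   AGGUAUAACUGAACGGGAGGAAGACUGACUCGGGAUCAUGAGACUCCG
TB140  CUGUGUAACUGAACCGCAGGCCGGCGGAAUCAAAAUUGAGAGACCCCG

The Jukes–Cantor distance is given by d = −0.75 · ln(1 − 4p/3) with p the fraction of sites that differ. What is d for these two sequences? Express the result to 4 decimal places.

0.4793

The sequences differ at positions 1 (A/C), 2 (G/U), 5 (A/G), 15 (G/C), 17 (G/C), 21 (A/C), 22 (A/C), 24 (A/G), 26 (U/G), 29 (C/A), 32 (G/A), 33 (G/A), 34 (G/A), 37 (C/U), 38 (A/G), 39 (U/A), 45 (U/C).
p = 17/48 = 0.354167.
d = −0.75 · ln(1 − (4/3)·0.354167) = −0.75 · ln(0.527777) = −0.75 · (-0.639081) = 0.4793.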